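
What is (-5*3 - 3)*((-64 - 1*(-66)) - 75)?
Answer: 1314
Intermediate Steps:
(-5*3 - 3)*((-64 - 1*(-66)) - 75) = (-15 - 3)*((-64 + 66) - 75) = -18*(2 - 75) = -18*(-73) = 1314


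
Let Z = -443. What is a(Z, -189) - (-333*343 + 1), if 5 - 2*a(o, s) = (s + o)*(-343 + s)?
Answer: -107783/2 ≈ -53892.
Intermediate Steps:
a(o, s) = 5/2 - (-343 + s)*(o + s)/2 (a(o, s) = 5/2 - (s + o)*(-343 + s)/2 = 5/2 - (o + s)*(-343 + s)/2 = 5/2 - (-343 + s)*(o + s)/2)
a(Z, -189) - (-333*343 + 1) = (5/2 - ½*(-189)² + (343/2)*(-443) + (343/2)*(-189) - ½*(-443)*(-189)) - (-333*343 + 1) = (5/2 - ½*35721 - 151949/2 - 64827/2 - 83727/2) - (-114219 + 1) = (5/2 - 35721/2 - 151949/2 - 64827/2 - 83727/2) - 1*(-114218) = -336219/2 + 114218 = -107783/2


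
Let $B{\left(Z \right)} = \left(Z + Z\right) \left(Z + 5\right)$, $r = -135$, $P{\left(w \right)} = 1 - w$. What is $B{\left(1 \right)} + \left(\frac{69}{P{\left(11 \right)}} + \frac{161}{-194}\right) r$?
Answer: $\frac{102387}{97} \approx 1055.5$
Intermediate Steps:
$B{\left(Z \right)} = 2 Z \left(5 + Z\right)$
$B{\left(1 \right)} + \left(\frac{69}{P{\left(11 \right)}} + \frac{161}{-194}\right) r = 2 \cdot 1 \left(5 + 1\right) + \left(\frac{69}{1 - 11} + \frac{161}{-194}\right) \left(-135\right) = 2 \cdot 1 \cdot 6 + \left(\frac{69}{1 - 11} + 161 \left(- \frac{1}{194}\right)\right) \left(-135\right) = 12 + \left(\frac{69}{-10} - \frac{161}{194}\right) \left(-135\right) = 12 + \left(69 \left(- \frac{1}{10}\right) - \frac{161}{194}\right) \left(-135\right) = 12 + \left(- \frac{69}{10} - \frac{161}{194}\right) \left(-135\right) = 12 - - \frac{101223}{97} = 12 + \frac{101223}{97} = \frac{102387}{97}$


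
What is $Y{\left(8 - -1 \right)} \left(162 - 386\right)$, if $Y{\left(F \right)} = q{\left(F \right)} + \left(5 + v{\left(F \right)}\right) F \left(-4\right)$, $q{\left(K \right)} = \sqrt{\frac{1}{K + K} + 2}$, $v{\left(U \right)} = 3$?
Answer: $64512 - \frac{112 \sqrt{74}}{3} \approx 64191.0$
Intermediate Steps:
$q{\left(K \right)} = \sqrt{2 + \frac{1}{2 K}}$ ($q{\left(K \right)} = \sqrt{\frac{1}{2 K} + 2} = \sqrt{2 + \frac{1}{2 K}}$)
$Y{\left(F \right)} = \frac{\sqrt{8 + \frac{2}{F}}}{2} - 32 F$ ($Y{\left(F \right)} = \frac{\sqrt{8 + \frac{2}{F}}}{2} + \left(5 + 3\right) F \left(-4\right) = \frac{\sqrt{8 + \frac{2}{F}}}{2} + 8 F \left(-4\right) = \frac{\sqrt{8 + \frac{2}{F}}}{2} - 32 F$)
$Y{\left(8 - -1 \right)} \left(162 - 386\right) = \left(\frac{\sqrt{8 + \frac{2}{8 - -1}}}{2} - 32 \left(8 - -1\right)\right) \left(162 - 386\right) = \left(\frac{\sqrt{8 + \frac{2}{8 + 1}}}{2} - 32 \left(8 + 1\right)\right) \left(-224\right) = \left(\frac{\sqrt{8 + \frac{2}{9}}}{2} - 288\right) \left(-224\right) = \left(\frac{\sqrt{\frac{74}{9}}}{2} - 288\right) \left(-224\right) = \left(\frac{\frac{1}{3} \sqrt{74}}{2} - 288\right) \left(-224\right) = \left(\frac{\sqrt{74}}{6} - 288\right) \left(-224\right) = \left(-288 + \frac{\sqrt{74}}{6}\right) \left(-224\right) = 64512 - \frac{112 \sqrt{74}}{3}$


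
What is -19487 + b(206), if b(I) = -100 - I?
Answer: -19793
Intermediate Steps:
-19487 + b(206) = -19487 + (-100 - 1*206) = -19487 + (-100 - 206) = -19487 - 306 = -19793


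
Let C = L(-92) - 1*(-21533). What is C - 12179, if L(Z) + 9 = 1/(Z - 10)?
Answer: 953189/102 ≈ 9345.0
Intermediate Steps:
L(Z) = -9 + 1/(-10 + Z) (L(Z) = -9 + 1/(Z - 10) = -9 + 1/(-10 + Z))
C = 2195447/102 (C = (91 - 9*(-92))/(-10 - 92) - 1*(-21533) = (91 + 828)/(-102) + 21533 = -1/102*919 + 21533 = -919/102 + 21533 = 2195447/102 ≈ 21524.)
C - 12179 = 2195447/102 - 12179 = 953189/102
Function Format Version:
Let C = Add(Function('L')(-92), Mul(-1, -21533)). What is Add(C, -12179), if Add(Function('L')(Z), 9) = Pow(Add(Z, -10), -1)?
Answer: Rational(953189, 102) ≈ 9345.0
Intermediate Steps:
Function('L')(Z) = Add(-9, Pow(Add(-10, Z), -1)) (Function('L')(Z) = Add(-9, Pow(Add(Z, -10), -1)) = Add(-9, Pow(Add(-10, Z), -1)))
C = Rational(2195447, 102) (C = Add(Mul(Pow(Add(-10, -92), -1), Add(91, Mul(-9, -92))), Mul(-1, -21533)) = Add(Mul(Pow(-102, -1), Add(91, 828)), 21533) = Add(Mul(Rational(-1, 102), 919), 21533) = Add(Rational(-919, 102), 21533) = Rational(2195447, 102) ≈ 21524.)
Add(C, -12179) = Add(Rational(2195447, 102), -12179) = Rational(953189, 102)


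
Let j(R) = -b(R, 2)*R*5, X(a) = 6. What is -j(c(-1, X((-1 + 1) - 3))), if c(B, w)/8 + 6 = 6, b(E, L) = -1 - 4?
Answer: 0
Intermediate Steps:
b(E, L) = -5
c(B, w) = 0 (c(B, w) = -48 + 8*6 = -48 + 48 = 0)
j(R) = 25*R (j(R) = -(-5*R)*5 = -(-25)*R = 25*R)
-j(c(-1, X((-1 + 1) - 3))) = -25*0 = -1*0 = 0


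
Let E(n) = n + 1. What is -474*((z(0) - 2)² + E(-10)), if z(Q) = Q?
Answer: 2370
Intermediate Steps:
E(n) = 1 + n
-474*((z(0) - 2)² + E(-10)) = -474*((0 - 2)² + (1 - 10)) = -474*((-2)² - 9) = -474*(4 - 9) = -474*(-5) = 2370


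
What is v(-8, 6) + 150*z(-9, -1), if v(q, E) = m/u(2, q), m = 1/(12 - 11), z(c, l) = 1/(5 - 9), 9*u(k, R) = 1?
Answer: -57/2 ≈ -28.500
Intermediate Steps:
u(k, R) = ⅑ (u(k, R) = (⅑)*1 = ⅑)
z(c, l) = -¼ (z(c, l) = 1/(-4) = -¼)
m = 1 (m = 1/1 = 1)
v(q, E) = 9 (v(q, E) = 1/(⅑) = 1*9 = 9)
v(-8, 6) + 150*z(-9, -1) = 9 + 150*(-¼) = 9 - 75/2 = -57/2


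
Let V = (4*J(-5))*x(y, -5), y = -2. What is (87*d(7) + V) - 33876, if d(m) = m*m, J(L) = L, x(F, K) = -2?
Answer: -29573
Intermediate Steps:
V = 40 (V = (4*(-5))*(-2) = -20*(-2) = 40)
d(m) = m**2
(87*d(7) + V) - 33876 = (87*7**2 + 40) - 33876 = (87*49 + 40) - 33876 = (4263 + 40) - 33876 = 4303 - 33876 = -29573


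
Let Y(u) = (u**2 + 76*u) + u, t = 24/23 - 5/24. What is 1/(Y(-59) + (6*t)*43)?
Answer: -92/77881 ≈ -0.0011813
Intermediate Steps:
t = 461/552 (t = 24*(1/23) - 5*1/24 = 24/23 - 5/24 = 461/552 ≈ 0.83514)
Y(u) = u**2 + 77*u
1/(Y(-59) + (6*t)*43) = 1/(-59*(77 - 59) + (6*(461/552))*43) = 1/(-59*18 + (461/92)*43) = 1/(-1062 + 19823/92) = 1/(-77881/92) = -92/77881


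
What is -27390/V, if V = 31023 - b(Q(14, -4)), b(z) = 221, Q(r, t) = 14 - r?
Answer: -13695/15401 ≈ -0.88923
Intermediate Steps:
V = 30802 (V = 31023 - 1*221 = 31023 - 221 = 30802)
-27390/V = -27390/30802 = -27390*1/30802 = -13695/15401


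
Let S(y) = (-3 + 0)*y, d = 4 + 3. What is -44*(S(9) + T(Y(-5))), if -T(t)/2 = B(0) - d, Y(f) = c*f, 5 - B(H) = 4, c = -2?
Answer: 660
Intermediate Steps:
B(H) = 1 (B(H) = 5 - 1*4 = 5 - 4 = 1)
d = 7
Y(f) = -2*f
T(t) = 12 (T(t) = -2*(1 - 1*7) = -2*(1 - 7) = -2*(-6) = 12)
S(y) = -3*y
-44*(S(9) + T(Y(-5))) = -44*(-3*9 + 12) = -44*(-27 + 12) = -44*(-15) = 660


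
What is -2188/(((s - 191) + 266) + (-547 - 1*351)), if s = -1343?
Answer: 1094/1083 ≈ 1.0102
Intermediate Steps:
-2188/(((s - 191) + 266) + (-547 - 1*351)) = -2188/(((-1343 - 191) + 266) + (-547 - 1*351)) = -2188/((-1534 + 266) + (-547 - 351)) = -2188/(-1268 - 898) = -2188/(-2166) = -2188*(-1/2166) = 1094/1083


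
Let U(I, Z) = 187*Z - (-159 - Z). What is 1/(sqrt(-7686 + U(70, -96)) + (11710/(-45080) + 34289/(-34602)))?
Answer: -7607964603548316/155579521727144519929 - 30414468491482320*I*sqrt(1023)/155579521727144519929 ≈ -4.8901e-5 - 0.0062527*I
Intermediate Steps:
U(I, Z) = 159 + 188*Z (U(I, Z) = 187*Z + (159 + Z) = 159 + 188*Z)
1/(sqrt(-7686 + U(70, -96)) + (11710/(-45080) + 34289/(-34602))) = 1/(sqrt(-7686 + (159 + 188*(-96))) + (11710/(-45080) + 34289/(-34602))) = 1/(sqrt(-7686 + (159 - 18048)) + (11710*(-1/45080) + 34289*(-1/34602))) = 1/(sqrt(-7686 - 17889) + (-1171/4508 - 34289/34602)) = 1/(sqrt(-25575) - 97546877/77992908) = 1/(5*I*sqrt(1023) - 97546877/77992908) = 1/(-97546877/77992908 + 5*I*sqrt(1023))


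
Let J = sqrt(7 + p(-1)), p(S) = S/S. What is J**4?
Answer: 64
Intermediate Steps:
p(S) = 1
J = 2*sqrt(2) (J = sqrt(7 + 1) = sqrt(8) = 2*sqrt(2) ≈ 2.8284)
J**4 = (2*sqrt(2))**4 = 64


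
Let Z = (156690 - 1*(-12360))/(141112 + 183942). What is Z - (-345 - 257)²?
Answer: -58900350383/162527 ≈ -3.6240e+5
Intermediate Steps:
Z = 84525/162527 (Z = (156690 + 12360)/325054 = 169050*(1/325054) = 84525/162527 ≈ 0.52007)
Z - (-345 - 257)² = 84525/162527 - (-345 - 257)² = 84525/162527 - 1*(-602)² = 84525/162527 - 1*362404 = 84525/162527 - 362404 = -58900350383/162527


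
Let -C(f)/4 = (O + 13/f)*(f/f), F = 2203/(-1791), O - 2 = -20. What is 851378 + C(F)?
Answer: 1875837482/2203 ≈ 8.5149e+5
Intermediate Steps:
O = -18 (O = 2 - 20 = -18)
F = -2203/1791 (F = 2203*(-1/1791) = -2203/1791 ≈ -1.2300)
C(f) = 72 - 52/f (C(f) = -4*(-18 + 13/f)*f/f = -4*(-18 + 13/f) = 72 - 52/f)
851378 + C(F) = 851378 + (72 - 52/(-2203/1791)) = 851378 + (72 - 52*(-1791/2203)) = 851378 + (72 + 93132/2203) = 851378 + 251748/2203 = 1875837482/2203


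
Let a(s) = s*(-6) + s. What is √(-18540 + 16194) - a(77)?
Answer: 385 + I*√2346 ≈ 385.0 + 48.436*I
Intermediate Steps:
a(s) = -5*s (a(s) = -6*s + s = -5*s)
√(-18540 + 16194) - a(77) = √(-18540 + 16194) - (-5)*77 = √(-2346) - 1*(-385) = I*√2346 + 385 = 385 + I*√2346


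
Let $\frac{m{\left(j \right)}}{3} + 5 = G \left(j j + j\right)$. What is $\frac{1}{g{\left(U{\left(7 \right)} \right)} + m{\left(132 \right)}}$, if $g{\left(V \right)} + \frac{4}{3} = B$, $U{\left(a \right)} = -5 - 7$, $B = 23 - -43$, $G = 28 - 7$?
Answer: $\frac{3}{3318233} \approx 9.041 \cdot 10^{-7}$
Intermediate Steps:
$G = 21$
$B = 66$ ($B = 23 + 43 = 66$)
$U{\left(a \right)} = -12$ ($U{\left(a \right)} = -5 - 7 = -12$)
$g{\left(V \right)} = \frac{194}{3}$ ($g{\left(V \right)} = - \frac{4}{3} + 66 = \frac{194}{3}$)
$m{\left(j \right)} = -15 + 63 j + 63 j^{2}$ ($m{\left(j \right)} = -15 + 3 \cdot 21 \left(j j + j\right) = -15 + 3 \cdot 21 \left(j^{2} + j\right) = -15 + 3 \cdot 21 \left(j + j^{2}\right) = -15 + 3 \left(21 j + 21 j^{2}\right) = -15 + \left(63 j + 63 j^{2}\right) = -15 + 63 j + 63 j^{2}$)
$\frac{1}{g{\left(U{\left(7 \right)} \right)} + m{\left(132 \right)}} = \frac{1}{\frac{194}{3} + \left(-15 + 63 \cdot 132 + 63 \cdot 132^{2}\right)} = \frac{1}{\frac{194}{3} + \left(-15 + 8316 + 63 \cdot 17424\right)} = \frac{1}{\frac{194}{3} + \left(-15 + 8316 + 1097712\right)} = \frac{1}{\frac{194}{3} + 1106013} = \frac{1}{\frac{3318233}{3}} = \frac{3}{3318233}$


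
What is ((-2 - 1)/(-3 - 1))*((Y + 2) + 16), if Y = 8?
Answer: 39/2 ≈ 19.500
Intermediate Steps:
((-2 - 1)/(-3 - 1))*((Y + 2) + 16) = ((-2 - 1)/(-3 - 1))*((8 + 2) + 16) = (-3/(-4))*(10 + 16) = -3*(-¼)*26 = (¾)*26 = 39/2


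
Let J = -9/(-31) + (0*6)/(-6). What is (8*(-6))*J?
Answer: -432/31 ≈ -13.935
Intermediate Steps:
J = 9/31 (J = -9*(-1/31) + 0*(-⅙) = 9/31 + 0 = 9/31 ≈ 0.29032)
(8*(-6))*J = (8*(-6))*(9/31) = -48*9/31 = -432/31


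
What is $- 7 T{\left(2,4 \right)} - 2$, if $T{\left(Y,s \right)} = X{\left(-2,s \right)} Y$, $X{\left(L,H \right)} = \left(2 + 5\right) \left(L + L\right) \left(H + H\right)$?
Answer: $3134$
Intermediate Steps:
$X{\left(L,H \right)} = 28 H L$ ($X{\left(L,H \right)} = 7 \cdot 2 L 2 H = 7 \cdot 4 H L = 28 H L$)
$T{\left(Y,s \right)} = - 56 Y s$ ($T{\left(Y,s \right)} = 28 s \left(-2\right) Y = - 56 s Y = - 56 Y s$)
$- 7 T{\left(2,4 \right)} - 2 = - 7 \left(\left(-56\right) 2 \cdot 4\right) - 2 = \left(-7\right) \left(-448\right) - 2 = 3136 - 2 = 3134$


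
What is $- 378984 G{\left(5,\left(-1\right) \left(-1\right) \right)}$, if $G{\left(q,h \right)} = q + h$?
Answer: $-2273904$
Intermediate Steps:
$G{\left(q,h \right)} = h + q$
$- 378984 G{\left(5,\left(-1\right) \left(-1\right) \right)} = - 378984 \left(\left(-1\right) \left(-1\right) + 5\right) = - 378984 \left(1 + 5\right) = \left(-378984\right) 6 = -2273904$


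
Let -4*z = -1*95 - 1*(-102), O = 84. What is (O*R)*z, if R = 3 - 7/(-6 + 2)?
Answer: -2793/4 ≈ -698.25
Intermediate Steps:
R = 19/4 (R = 3 - 7/(-4) = 3 - ¼*(-7) = 3 + 7/4 = 19/4 ≈ 4.7500)
z = -7/4 (z = -(-1*95 - 1*(-102))/4 = -(-95 + 102)/4 = -¼*7 = -7/4 ≈ -1.7500)
(O*R)*z = (84*(19/4))*(-7/4) = 399*(-7/4) = -2793/4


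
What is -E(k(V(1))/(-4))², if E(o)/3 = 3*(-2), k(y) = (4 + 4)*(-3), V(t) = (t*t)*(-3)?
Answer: -324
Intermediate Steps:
V(t) = -3*t² (V(t) = t²*(-3) = -3*t²)
k(y) = -24 (k(y) = 8*(-3) = -24)
E(o) = -18 (E(o) = 3*(3*(-2)) = 3*(-6) = -18)
-E(k(V(1))/(-4))² = -1*(-18)² = -1*324 = -324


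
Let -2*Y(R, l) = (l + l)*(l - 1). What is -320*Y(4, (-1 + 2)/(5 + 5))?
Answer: -144/5 ≈ -28.800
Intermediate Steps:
Y(R, l) = -l*(-1 + l) (Y(R, l) = -(l + l)*(l - 1)/2 = -2*l*(-1 + l)/2 = -l*(-1 + l))
-320*Y(4, (-1 + 2)/(5 + 5)) = -320*(-1 + 2)/(5 + 5)*(1 - (-1 + 2)/(5 + 5)) = -320*1/10*(1 - 1/10) = -320*1*(⅒)*(1 - 1/10) = -32*(1 - 1*⅒) = -32*(1 - ⅒) = -32*9/10 = -320*9/100 = -144/5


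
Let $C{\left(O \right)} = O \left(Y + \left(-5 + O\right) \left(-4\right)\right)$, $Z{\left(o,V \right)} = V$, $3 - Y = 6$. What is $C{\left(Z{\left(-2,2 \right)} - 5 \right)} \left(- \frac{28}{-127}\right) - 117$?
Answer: $- \frac{17295}{127} \approx -136.18$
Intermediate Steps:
$Y = -3$ ($Y = 3 - 6 = -3$)
$C{\left(O \right)} = O \left(17 - 4 O\right)$ ($C{\left(O \right)} = O \left(-3 + \left(-5 + O\right) \left(-4\right)\right) = O \left(-3 - \left(-20 + 4 O\right)\right) = O \left(17 - 4 O\right)$)
$C{\left(Z{\left(-2,2 \right)} - 5 \right)} \left(- \frac{28}{-127}\right) - 117 = \left(2 - 5\right) \left(17 - 4 \left(2 - 5\right)\right) \left(- \frac{28}{-127}\right) - 117 = - 3 \left(17 - -12\right) \left(\left(-28\right) \left(- \frac{1}{127}\right)\right) - 117 = - 3 \left(17 + 12\right) \frac{28}{127} - 117 = \left(-3\right) 29 \cdot \frac{28}{127} - 117 = \left(-87\right) \frac{28}{127} - 117 = - \frac{2436}{127} - 117 = - \frac{17295}{127}$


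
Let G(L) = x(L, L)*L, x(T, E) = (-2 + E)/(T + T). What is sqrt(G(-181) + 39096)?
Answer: sqrt(156018)/2 ≈ 197.50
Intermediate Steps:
x(T, E) = (-2 + E)/(2*T) (x(T, E) = (-2 + E)/((2*T)) = (-2 + E)*(1/(2*T)) = (-2 + E)/(2*T))
G(L) = -1 + L/2 (G(L) = ((-2 + L)/(2*L))*L = -1 + L/2)
sqrt(G(-181) + 39096) = sqrt((-1 + (1/2)*(-181)) + 39096) = sqrt((-1 - 181/2) + 39096) = sqrt(-183/2 + 39096) = sqrt(78009/2) = sqrt(156018)/2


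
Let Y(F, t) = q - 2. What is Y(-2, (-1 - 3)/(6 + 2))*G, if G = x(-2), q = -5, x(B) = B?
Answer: 14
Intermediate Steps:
G = -2
Y(F, t) = -7 (Y(F, t) = -5 - 2 = -7)
Y(-2, (-1 - 3)/(6 + 2))*G = -7*(-2) = 14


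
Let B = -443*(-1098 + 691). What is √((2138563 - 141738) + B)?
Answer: √2177126 ≈ 1475.5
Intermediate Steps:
B = 180301 (B = -443*(-407) = 180301)
√((2138563 - 141738) + B) = √((2138563 - 141738) + 180301) = √(1996825 + 180301) = √2177126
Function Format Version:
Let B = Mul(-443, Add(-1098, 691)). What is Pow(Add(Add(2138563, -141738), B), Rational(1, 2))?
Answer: Pow(2177126, Rational(1, 2)) ≈ 1475.5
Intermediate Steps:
B = 180301 (B = Mul(-443, -407) = 180301)
Pow(Add(Add(2138563, -141738), B), Rational(1, 2)) = Pow(Add(Add(2138563, -141738), 180301), Rational(1, 2)) = Pow(Add(1996825, 180301), Rational(1, 2)) = Pow(2177126, Rational(1, 2))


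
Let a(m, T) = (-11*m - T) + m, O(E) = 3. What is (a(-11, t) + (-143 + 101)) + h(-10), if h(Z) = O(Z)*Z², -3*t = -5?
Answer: 1099/3 ≈ 366.33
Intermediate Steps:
t = 5/3 (t = -⅓*(-5) = 5/3 ≈ 1.6667)
a(m, T) = -T - 10*m (a(m, T) = (-T - 11*m) + m = -T - 10*m)
h(Z) = 3*Z²
(a(-11, t) + (-143 + 101)) + h(-10) = ((-1*5/3 - 10*(-11)) + (-143 + 101)) + 3*(-10)² = ((-5/3 + 110) - 42) + 3*100 = (325/3 - 42) + 300 = 199/3 + 300 = 1099/3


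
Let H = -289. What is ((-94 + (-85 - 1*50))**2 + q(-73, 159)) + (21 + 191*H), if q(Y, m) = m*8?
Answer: -1465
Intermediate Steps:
q(Y, m) = 8*m
((-94 + (-85 - 1*50))**2 + q(-73, 159)) + (21 + 191*H) = ((-94 + (-85 - 1*50))**2 + 8*159) + (21 + 191*(-289)) = ((-94 + (-85 - 50))**2 + 1272) + (21 - 55199) = ((-94 - 135)**2 + 1272) - 55178 = ((-229)**2 + 1272) - 55178 = (52441 + 1272) - 55178 = 53713 - 55178 = -1465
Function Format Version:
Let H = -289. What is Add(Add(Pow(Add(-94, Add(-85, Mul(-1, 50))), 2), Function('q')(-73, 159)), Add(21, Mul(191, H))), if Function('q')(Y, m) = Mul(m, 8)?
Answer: -1465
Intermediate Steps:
Function('q')(Y, m) = Mul(8, m)
Add(Add(Pow(Add(-94, Add(-85, Mul(-1, 50))), 2), Function('q')(-73, 159)), Add(21, Mul(191, H))) = Add(Add(Pow(Add(-94, Add(-85, Mul(-1, 50))), 2), Mul(8, 159)), Add(21, Mul(191, -289))) = Add(Add(Pow(Add(-94, Add(-85, -50)), 2), 1272), Add(21, -55199)) = Add(Add(Pow(Add(-94, -135), 2), 1272), -55178) = Add(Add(Pow(-229, 2), 1272), -55178) = Add(Add(52441, 1272), -55178) = Add(53713, -55178) = -1465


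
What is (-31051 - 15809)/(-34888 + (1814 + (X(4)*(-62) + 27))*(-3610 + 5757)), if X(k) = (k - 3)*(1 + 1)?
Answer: -46860/3651511 ≈ -0.012833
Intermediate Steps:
X(k) = -6 + 2*k (X(k) = (-3 + k)*2 = -6 + 2*k)
(-31051 - 15809)/(-34888 + (1814 + (X(4)*(-62) + 27))*(-3610 + 5757)) = (-31051 - 15809)/(-34888 + (1814 + ((-6 + 2*4)*(-62) + 27))*(-3610 + 5757)) = -46860/(-34888 + (1814 + ((-6 + 8)*(-62) + 27))*2147) = -46860/(-34888 + (1814 + (2*(-62) + 27))*2147) = -46860/(-34888 + (1814 + (-124 + 27))*2147) = -46860/(-34888 + (1814 - 97)*2147) = -46860/(-34888 + 1717*2147) = -46860/(-34888 + 3686399) = -46860/3651511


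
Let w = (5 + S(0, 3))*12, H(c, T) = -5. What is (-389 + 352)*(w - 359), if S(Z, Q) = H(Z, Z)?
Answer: 13283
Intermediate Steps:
S(Z, Q) = -5
w = 0 (w = (5 - 5)*12 = 0*12 = 0)
(-389 + 352)*(w - 359) = (-389 + 352)*(0 - 359) = -37*(-359) = 13283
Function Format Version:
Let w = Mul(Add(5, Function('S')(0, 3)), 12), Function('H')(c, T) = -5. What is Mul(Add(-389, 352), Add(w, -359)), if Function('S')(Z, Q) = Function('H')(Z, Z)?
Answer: 13283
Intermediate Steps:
Function('S')(Z, Q) = -5
w = 0 (w = Mul(Add(5, -5), 12) = Mul(0, 12) = 0)
Mul(Add(-389, 352), Add(w, -359)) = Mul(Add(-389, 352), Add(0, -359)) = Mul(-37, -359) = 13283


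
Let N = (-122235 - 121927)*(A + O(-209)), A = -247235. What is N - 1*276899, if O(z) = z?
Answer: 60416145029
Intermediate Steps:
N = 60416421928 (N = (-122235 - 121927)*(-247235 - 209) = -244162*(-247444) = 60416421928)
N - 1*276899 = 60416421928 - 1*276899 = 60416421928 - 276899 = 60416145029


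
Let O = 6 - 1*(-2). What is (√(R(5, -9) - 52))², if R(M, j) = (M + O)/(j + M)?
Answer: -221/4 ≈ -55.250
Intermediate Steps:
O = 8 (O = 6 + 2 = 8)
R(M, j) = (8 + M)/(M + j) (R(M, j) = (M + 8)/(j + M) = (8 + M)/(M + j))
(√(R(5, -9) - 52))² = (√((8 + 5)/(5 - 9) - 52))² = (√(13/(-4) - 52))² = (√(-¼*13 - 52))² = (√(-13/4 - 52))² = (√(-221/4))² = (I*√221/2)² = -221/4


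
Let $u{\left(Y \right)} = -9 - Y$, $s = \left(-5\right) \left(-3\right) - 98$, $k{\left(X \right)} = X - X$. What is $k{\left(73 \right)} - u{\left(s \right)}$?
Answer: $-74$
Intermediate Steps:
$k{\left(X \right)} = 0$
$s = -83$ ($s = 15 - 98 = -83$)
$k{\left(73 \right)} - u{\left(s \right)} = 0 - \left(-9 - -83\right) = 0 - \left(-9 + 83\right) = 0 - 74 = -74$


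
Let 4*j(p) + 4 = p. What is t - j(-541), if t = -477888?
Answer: -1911007/4 ≈ -4.7775e+5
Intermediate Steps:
j(p) = -1 + p/4
t - j(-541) = -477888 - (-1 + (¼)*(-541)) = -477888 - (-1 - 541/4) = -477888 - 1*(-545/4) = -477888 + 545/4 = -1911007/4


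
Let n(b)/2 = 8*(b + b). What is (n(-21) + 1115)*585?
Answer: 259155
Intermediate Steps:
n(b) = 32*b (n(b) = 2*(8*(b + b)) = 2*(8*(2*b)) = 2*(16*b) = 32*b)
(n(-21) + 1115)*585 = (32*(-21) + 1115)*585 = (-672 + 1115)*585 = 443*585 = 259155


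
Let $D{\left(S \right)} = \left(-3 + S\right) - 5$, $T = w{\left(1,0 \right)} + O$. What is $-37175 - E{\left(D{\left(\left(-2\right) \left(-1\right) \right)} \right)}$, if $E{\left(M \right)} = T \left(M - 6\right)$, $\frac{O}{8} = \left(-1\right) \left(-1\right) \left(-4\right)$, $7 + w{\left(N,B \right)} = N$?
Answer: $-37631$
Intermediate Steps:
$w{\left(N,B \right)} = -7 + N$
$O = -32$ ($O = 8 \left(-1\right) \left(-1\right) \left(-4\right) = 8 \cdot 1 \left(-4\right) = 8 \left(-4\right) = -32$)
$T = -38$ ($T = \left(-7 + 1\right) - 32 = -6 - 32 = -38$)
$D{\left(S \right)} = -8 + S$
$E{\left(M \right)} = 228 - 38 M$ ($E{\left(M \right)} = - 38 \left(M - 6\right) = - 38 \left(-6 + M\right) = 228 - 38 M$)
$-37175 - E{\left(D{\left(\left(-2\right) \left(-1\right) \right)} \right)} = -37175 - \left(228 - 38 \left(-8 - -2\right)\right) = -37175 - \left(228 - 38 \left(-8 + 2\right)\right) = -37175 - \left(228 - -228\right) = -37175 - \left(228 + 228\right) = -37175 - 456 = -37631$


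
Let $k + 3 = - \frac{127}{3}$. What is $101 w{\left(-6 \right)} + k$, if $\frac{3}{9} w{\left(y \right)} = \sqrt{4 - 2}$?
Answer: $- \frac{136}{3} + 303 \sqrt{2} \approx 383.17$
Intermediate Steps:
$k = - \frac{136}{3}$ ($k = -3 - \frac{127}{3} = - \frac{136}{3} \approx -45.333$)
$w{\left(y \right)} = 3 \sqrt{2}$ ($w{\left(y \right)} = 3 \sqrt{4 - 2} = 3 \sqrt{2}$)
$101 w{\left(-6 \right)} + k = 101 \cdot 3 \sqrt{2} - \frac{136}{3} = 303 \sqrt{2} - \frac{136}{3} = - \frac{136}{3} + 303 \sqrt{2}$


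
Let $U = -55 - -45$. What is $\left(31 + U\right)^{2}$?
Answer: $441$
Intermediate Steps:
$U = -10$ ($U = -55 + 45 = -10$)
$\left(31 + U\right)^{2} = \left(31 - 10\right)^{2} = 21^{2} = 441$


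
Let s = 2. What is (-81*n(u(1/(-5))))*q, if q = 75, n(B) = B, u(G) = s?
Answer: -12150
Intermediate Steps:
u(G) = 2
(-81*n(u(1/(-5))))*q = -81*2*75 = -162*75 = -12150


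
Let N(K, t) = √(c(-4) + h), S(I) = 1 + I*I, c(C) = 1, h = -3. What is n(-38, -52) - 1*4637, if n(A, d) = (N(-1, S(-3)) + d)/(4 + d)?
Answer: -55631/12 - I*√2/48 ≈ -4635.9 - 0.029463*I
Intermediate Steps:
S(I) = 1 + I²
N(K, t) = I*√2 (N(K, t) = √(1 - 3) = √(-2) = I*√2)
n(A, d) = (d + I*√2)/(4 + d) (n(A, d) = (I*√2 + d)/(4 + d) = (d + I*√2)/(4 + d))
n(-38, -52) - 1*4637 = (-52 + I*√2)/(4 - 52) - 1*4637 = (-52 + I*√2)/(-48) - 4637 = -(-52 + I*√2)/48 - 4637 = (13/12 - I*√2/48) - 4637 = -55631/12 - I*√2/48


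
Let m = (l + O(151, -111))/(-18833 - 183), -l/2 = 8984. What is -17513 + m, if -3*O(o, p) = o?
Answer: -999027569/57048 ≈ -17512.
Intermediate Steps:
l = -17968 (l = -2*8984 = -17968)
O(o, p) = -o/3
m = 54055/57048 (m = (-17968 - 1/3*151)/(-18833 - 183) = (-17968 - 151/3)/(-19016) = -54055/3*(-1/19016) = 54055/57048 ≈ 0.94754)
-17513 + m = -17513 + 54055/57048 = -999027569/57048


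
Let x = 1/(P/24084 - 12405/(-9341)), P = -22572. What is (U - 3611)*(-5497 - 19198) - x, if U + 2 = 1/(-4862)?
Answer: 8025798076538971/89952083 ≈ 8.9223e+7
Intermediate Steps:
U = -9725/4862 (U = -2 + 1/(-4862) = -2 - 1/4862 = -9725/4862 ≈ -2.0002)
x = 2083043/814046 (x = 1/(-22572/24084 - 12405/(-9341)) = 1/(-22572*1/24084 - 12405*(-1/9341)) = 1/(-209/223 + 12405/9341) = 1/(814046/2083043) = 2083043/814046 ≈ 2.5589)
(U - 3611)*(-5497 - 19198) - x = (-9725/4862 - 3611)*(-5497 - 19198) - 1*2083043/814046 = -17566407/4862*(-24695) - 2083043/814046 = 39436583715/442 - 2083043/814046 = 8025798076538971/89952083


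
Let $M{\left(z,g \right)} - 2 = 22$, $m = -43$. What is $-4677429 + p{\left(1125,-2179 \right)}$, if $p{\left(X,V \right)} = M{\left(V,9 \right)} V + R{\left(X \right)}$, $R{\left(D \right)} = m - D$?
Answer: $-4730893$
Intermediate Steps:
$M{\left(z,g \right)} = 24$ ($M{\left(z,g \right)} = 2 + 22 = 24$)
$R{\left(D \right)} = -43 - D$
$p{\left(X,V \right)} = -43 - X + 24 V$ ($p{\left(X,V \right)} = 24 V - \left(43 + X\right) = -43 - X + 24 V$)
$-4677429 + p{\left(1125,-2179 \right)} = -4677429 - 53464 = -4730893$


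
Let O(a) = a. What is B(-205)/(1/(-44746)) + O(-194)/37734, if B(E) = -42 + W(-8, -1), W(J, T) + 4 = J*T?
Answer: 32080465619/18867 ≈ 1.7003e+6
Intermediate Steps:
W(J, T) = -4 + J*T
B(E) = -38 (B(E) = -42 + (-4 - 8*(-1)) = -42 + (-4 + 8) = -42 + 4 = -38)
B(-205)/(1/(-44746)) + O(-194)/37734 = -38/(1/(-44746)) - 194/37734 = -38/(-1/44746) - 194*1/37734 = -38*(-44746) - 97/18867 = 1700348 - 97/18867 = 32080465619/18867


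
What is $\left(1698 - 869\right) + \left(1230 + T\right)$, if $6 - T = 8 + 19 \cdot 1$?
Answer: $2038$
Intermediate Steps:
$T = -21$ ($T = 6 - \left(8 + 19 \cdot 1\right) = 6 - \left(8 + 19\right) = 6 - 27 = -21$)
$\left(1698 - 869\right) + \left(1230 + T\right) = \left(1698 - 869\right) + \left(1230 - 21\right) = 829 + 1209 = 2038$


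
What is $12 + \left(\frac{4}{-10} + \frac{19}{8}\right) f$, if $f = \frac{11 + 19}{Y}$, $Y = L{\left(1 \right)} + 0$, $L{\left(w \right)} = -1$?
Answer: $- \frac{189}{4} \approx -47.25$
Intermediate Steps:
$Y = -1$ ($Y = -1 + 0 = -1$)
$f = -30$ ($f = \frac{11 + 19}{-1} = 30 \left(-1\right) = -30$)
$12 + \left(\frac{4}{-10} + \frac{19}{8}\right) f = 12 + \left(\frac{4}{-10} + \frac{19}{8}\right) \left(-30\right) = 12 + \left(4 \left(- \frac{1}{10}\right) + 19 \cdot \frac{1}{8}\right) \left(-30\right) = 12 + \left(- \frac{2}{5} + \frac{19}{8}\right) \left(-30\right) = 12 + \frac{79}{40} \left(-30\right) = 12 - \frac{237}{4} = - \frac{189}{4}$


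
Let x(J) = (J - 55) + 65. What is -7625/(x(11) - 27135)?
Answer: 7625/27114 ≈ 0.28122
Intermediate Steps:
x(J) = 10 + J (x(J) = (-55 + J) + 65 = 10 + J)
-7625/(x(11) - 27135) = -7625/((10 + 11) - 27135) = -7625/(21 - 27135) = -7625/(-27114) = -7625*(-1/27114) = 7625/27114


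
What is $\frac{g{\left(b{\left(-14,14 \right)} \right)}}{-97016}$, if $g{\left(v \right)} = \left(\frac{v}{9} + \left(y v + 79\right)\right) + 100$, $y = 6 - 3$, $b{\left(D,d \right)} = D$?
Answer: $- \frac{1219}{873144} \approx -0.0013961$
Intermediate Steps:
$y = 3$ ($y = 6 - 3 = 3$)
$g{\left(v \right)} = 179 + \frac{28 v}{9}$ ($g{\left(v \right)} = \left(\frac{v}{9} + \left(3 v + 79\right)\right) + 100 = \left(v \frac{1}{9} + \left(79 + 3 v\right)\right) + 100 = \left(\frac{v}{9} + \left(79 + 3 v\right)\right) + 100 = \left(79 + \frac{28 v}{9}\right) + 100 = 179 + \frac{28 v}{9}$)
$\frac{g{\left(b{\left(-14,14 \right)} \right)}}{-97016} = \frac{179 + \frac{28}{9} \left(-14\right)}{-97016} = \left(179 - \frac{392}{9}\right) \left(- \frac{1}{97016}\right) = \frac{1219}{9} \left(- \frac{1}{97016}\right) = - \frac{1219}{873144}$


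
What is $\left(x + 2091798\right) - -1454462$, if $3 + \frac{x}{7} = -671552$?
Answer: $-1154625$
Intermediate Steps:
$x = -4700885$ ($x = -21 + 7 \left(-671552\right) = -21 - 4700864 = -4700885$)
$\left(x + 2091798\right) - -1454462 = \left(-4700885 + 2091798\right) - -1454462 = -2609087 + 1454462 = -1154625$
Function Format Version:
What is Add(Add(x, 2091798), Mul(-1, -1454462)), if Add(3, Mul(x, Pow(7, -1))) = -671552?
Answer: -1154625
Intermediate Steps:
x = -4700885 (x = Add(-21, Mul(7, -671552)) = Add(-21, -4700864) = -4700885)
Add(Add(x, 2091798), Mul(-1, -1454462)) = Add(Add(-4700885, 2091798), Mul(-1, -1454462)) = Add(-2609087, 1454462) = -1154625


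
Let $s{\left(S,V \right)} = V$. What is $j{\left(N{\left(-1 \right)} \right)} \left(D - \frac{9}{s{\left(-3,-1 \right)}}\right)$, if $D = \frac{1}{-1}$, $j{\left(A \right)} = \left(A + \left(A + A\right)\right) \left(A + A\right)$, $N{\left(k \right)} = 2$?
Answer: $192$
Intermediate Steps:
$j{\left(A \right)} = 6 A^{2}$ ($j{\left(A \right)} = \left(A + 2 A\right) 2 A = 3 A 2 A = 6 A^{2}$)
$D = -1$
$j{\left(N{\left(-1 \right)} \right)} \left(D - \frac{9}{s{\left(-3,-1 \right)}}\right) = 6 \cdot 2^{2} \left(-1 - \frac{9}{-1}\right) = 6 \cdot 4 \left(-1 - -9\right) = 24 \left(-1 + 9\right) = 24 \cdot 8 = 192$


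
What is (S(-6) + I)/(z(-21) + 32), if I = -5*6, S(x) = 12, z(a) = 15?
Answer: -18/47 ≈ -0.38298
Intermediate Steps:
I = -30
(S(-6) + I)/(z(-21) + 32) = (12 - 30)/(15 + 32) = -18/47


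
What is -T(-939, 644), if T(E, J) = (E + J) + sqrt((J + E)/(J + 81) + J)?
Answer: 295 - 3*sqrt(1503505)/145 ≈ 269.63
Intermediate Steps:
T(E, J) = E + J + sqrt(J + (E + J)/(81 + J)) (T(E, J) = (E + J) + sqrt((E + J)/(81 + J) + J) = (E + J) + sqrt(J + (E + J)/(81 + J)) = E + J + sqrt(J + (E + J)/(81 + J)))
-T(-939, 644) = -(-939 + 644 + sqrt((-939 + 644 + 644*(81 + 644))/(81 + 644))) = -(-939 + 644 + sqrt((-939 + 644 + 644*725)/725)) = -(-939 + 644 + sqrt((-939 + 644 + 466900)/725)) = -(-939 + 644 + sqrt((1/725)*466605)) = -(-939 + 644 + sqrt(93321/145)) = -(-939 + 644 + 3*sqrt(1503505)/145) = -(-295 + 3*sqrt(1503505)/145) = 295 - 3*sqrt(1503505)/145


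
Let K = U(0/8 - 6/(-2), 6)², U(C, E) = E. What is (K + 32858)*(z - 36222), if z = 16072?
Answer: -662814100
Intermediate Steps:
K = 36 (K = 6² = 36)
(K + 32858)*(z - 36222) = (36 + 32858)*(16072 - 36222) = 32894*(-20150) = -662814100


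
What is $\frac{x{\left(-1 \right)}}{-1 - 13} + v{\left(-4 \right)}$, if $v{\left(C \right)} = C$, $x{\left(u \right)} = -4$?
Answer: $- \frac{26}{7} \approx -3.7143$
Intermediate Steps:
$\frac{x{\left(-1 \right)}}{-1 - 13} + v{\left(-4 \right)} = \frac{1}{-1 - 13} \left(-4\right) - 4 = \frac{1}{-14} \left(-4\right) - 4 = \left(- \frac{1}{14}\right) \left(-4\right) - 4 = \frac{2}{7} - 4 = - \frac{26}{7}$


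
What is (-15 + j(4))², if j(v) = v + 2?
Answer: 81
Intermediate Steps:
j(v) = 2 + v
(-15 + j(4))² = (-15 + (2 + 4))² = (-15 + 6)² = (-9)² = 81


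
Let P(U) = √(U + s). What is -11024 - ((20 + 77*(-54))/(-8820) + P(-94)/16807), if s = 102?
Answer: -48617909/4410 - 2*√2/16807 ≈ -11024.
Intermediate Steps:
P(U) = √(102 + U) (P(U) = √(U + 102) = √(102 + U))
-11024 - ((20 + 77*(-54))/(-8820) + P(-94)/16807) = -11024 - ((20 + 77*(-54))/(-8820) + √(102 - 94)/16807) = -11024 - ((20 - 4158)*(-1/8820) + √8*(1/16807)) = -11024 - (-4138*(-1/8820) + (2*√2)*(1/16807)) = -11024 - (2069/4410 + 2*√2/16807) = -11024 + (-2069/4410 - 2*√2/16807) = -48617909/4410 - 2*√2/16807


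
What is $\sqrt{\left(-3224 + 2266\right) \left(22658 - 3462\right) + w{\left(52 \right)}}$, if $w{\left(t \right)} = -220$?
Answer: $6 i \sqrt{510833} \approx 4288.4 i$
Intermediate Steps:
$\sqrt{\left(-3224 + 2266\right) \left(22658 - 3462\right) + w{\left(52 \right)}} = \sqrt{\left(-3224 + 2266\right) \left(22658 - 3462\right) - 220} = \sqrt{\left(-958\right) 19196 - 220} = \sqrt{-18389768 - 220} = \sqrt{-18389988} = 6 i \sqrt{510833}$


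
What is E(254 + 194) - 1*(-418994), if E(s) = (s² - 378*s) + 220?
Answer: 450574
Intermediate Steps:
E(s) = 220 + s² - 378*s
E(254 + 194) - 1*(-418994) = (220 + (254 + 194)² - 378*(254 + 194)) - 1*(-418994) = (220 + 448² - 378*448) + 418994 = (220 + 200704 - 169344) + 418994 = 31580 + 418994 = 450574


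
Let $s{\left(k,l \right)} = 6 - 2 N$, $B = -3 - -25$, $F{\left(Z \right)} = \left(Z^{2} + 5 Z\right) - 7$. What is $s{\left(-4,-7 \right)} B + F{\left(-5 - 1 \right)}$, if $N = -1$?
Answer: $175$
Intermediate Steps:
$F{\left(Z \right)} = -7 + Z^{2} + 5 Z$
$B = 22$ ($B = -3 + 25 = 22$)
$s{\left(k,l \right)} = 8$ ($s{\left(k,l \right)} = 6 - -2 = 6 + 2 = 8$)
$s{\left(-4,-7 \right)} B + F{\left(-5 - 1 \right)} = 8 \cdot 22 + \left(-7 + \left(-5 - 1\right)^{2} + 5 \left(-5 - 1\right)\right) = 176 + \left(-7 + \left(-5 - 1\right)^{2} + 5 \left(-5 - 1\right)\right) = 176 + \left(-7 + \left(-6\right)^{2} + 5 \left(-6\right)\right) = 176 - 1 = 175$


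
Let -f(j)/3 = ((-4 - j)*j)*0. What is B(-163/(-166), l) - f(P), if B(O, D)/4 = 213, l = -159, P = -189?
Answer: 852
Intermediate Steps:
B(O, D) = 852 (B(O, D) = 4*213 = 852)
f(j) = 0 (f(j) = -3*(-4 - j)*j*0 = -3*j*(-4 - j)*0 = -3*0 = 0)
B(-163/(-166), l) - f(P) = 852 - 1*0 = 852 + 0 = 852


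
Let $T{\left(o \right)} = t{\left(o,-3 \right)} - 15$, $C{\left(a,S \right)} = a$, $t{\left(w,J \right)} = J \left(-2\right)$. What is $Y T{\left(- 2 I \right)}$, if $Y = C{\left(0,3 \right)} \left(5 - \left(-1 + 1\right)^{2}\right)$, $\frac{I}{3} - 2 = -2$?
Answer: $0$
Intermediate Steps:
$I = 0$ ($I = 6 + 3 \left(-2\right) = 6 - 6 = 0$)
$t{\left(w,J \right)} = - 2 J$
$T{\left(o \right)} = -9$ ($T{\left(o \right)} = \left(-2\right) \left(-3\right) - 15 = 6 - 15 = -9$)
$Y = 0$ ($Y = 0 \left(5 - \left(-1 + 1\right)^{2}\right) = 0 \left(5 - 0^{2}\right) = 0 \left(5 - 0\right) = 0 \left(5 + 0\right) = 0 \cdot 5 = 0$)
$Y T{\left(- 2 I \right)} = 0 \left(-9\right) = 0$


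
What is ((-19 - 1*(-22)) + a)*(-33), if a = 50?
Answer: -1749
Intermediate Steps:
((-19 - 1*(-22)) + a)*(-33) = ((-19 - 1*(-22)) + 50)*(-33) = ((-19 + 22) + 50)*(-33) = (3 + 50)*(-33) = 53*(-33) = -1749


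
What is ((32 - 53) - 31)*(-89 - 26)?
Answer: 5980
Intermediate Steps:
((32 - 53) - 31)*(-89 - 26) = (-21 - 31)*(-115) = -52*(-115) = 5980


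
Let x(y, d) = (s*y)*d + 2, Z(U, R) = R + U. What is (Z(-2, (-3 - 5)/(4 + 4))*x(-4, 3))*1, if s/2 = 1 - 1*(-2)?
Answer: 210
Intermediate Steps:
s = 6 (s = 2*(1 - 1*(-2)) = 2*(1 + 2) = 2*3 = 6)
x(y, d) = 2 + 6*d*y (x(y, d) = (6*y)*d + 2 = 6*d*y + 2 = 2 + 6*d*y)
(Z(-2, (-3 - 5)/(4 + 4))*x(-4, 3))*1 = (((-3 - 5)/(4 + 4) - 2)*(2 + 6*3*(-4)))*1 = ((-8/8 - 2)*(2 - 72))*1 = ((-8*⅛ - 2)*(-70))*1 = ((-1 - 2)*(-70))*1 = -3*(-70)*1 = 210*1 = 210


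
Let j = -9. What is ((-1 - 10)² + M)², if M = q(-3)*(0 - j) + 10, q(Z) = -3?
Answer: 10816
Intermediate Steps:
M = -17 (M = -3*(0 - 1*(-9)) + 10 = -3*(0 + 9) + 10 = -3*9 + 10 = -27 + 10 = -17)
((-1 - 10)² + M)² = ((-1 - 10)² - 17)² = ((-11)² - 17)² = (121 - 17)² = 104² = 10816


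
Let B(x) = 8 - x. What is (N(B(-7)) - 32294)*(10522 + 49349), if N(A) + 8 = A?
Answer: -1933054977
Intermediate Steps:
N(A) = -8 + A
(N(B(-7)) - 32294)*(10522 + 49349) = ((-8 + (8 - 1*(-7))) - 32294)*(10522 + 49349) = ((-8 + (8 + 7)) - 32294)*59871 = ((-8 + 15) - 32294)*59871 = (7 - 32294)*59871 = -32287*59871 = -1933054977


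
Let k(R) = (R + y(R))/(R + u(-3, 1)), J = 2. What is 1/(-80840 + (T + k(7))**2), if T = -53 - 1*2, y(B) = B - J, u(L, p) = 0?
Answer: -49/3822031 ≈ -1.2820e-5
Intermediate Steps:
y(B) = -2 + B (y(B) = B - 1*2 = B - 2 = -2 + B)
k(R) = (-2 + 2*R)/R (k(R) = (R + (-2 + R))/(R + 0) = (-2 + 2*R)/R)
T = -55 (T = -53 - 2 = -55)
1/(-80840 + (T + k(7))**2) = 1/(-80840 + (-55 + (2 - 2/7))**2) = 1/(-80840 + (-55 + 12/7)**2) = 1/(-80840 + (-373/7)**2) = 1/(-80840 + 139129/49) = 1/(-3822031/49) = -49/3822031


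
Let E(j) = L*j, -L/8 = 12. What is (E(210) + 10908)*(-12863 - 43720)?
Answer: 523505916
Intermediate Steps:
L = -96 (L = -8*12 = -96)
E(j) = -96*j
(E(210) + 10908)*(-12863 - 43720) = (-96*210 + 10908)*(-12863 - 43720) = (-20160 + 10908)*(-56583) = -9252*(-56583) = 523505916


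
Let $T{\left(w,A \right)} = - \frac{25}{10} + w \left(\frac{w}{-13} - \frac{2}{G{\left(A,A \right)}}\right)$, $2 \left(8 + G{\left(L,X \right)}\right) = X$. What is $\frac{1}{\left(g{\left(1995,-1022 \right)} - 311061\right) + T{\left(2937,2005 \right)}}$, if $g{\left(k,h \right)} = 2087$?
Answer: $- \frac{1326}{1289559509} \approx -1.0283 \cdot 10^{-6}$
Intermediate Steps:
$G{\left(L,X \right)} = -8 + \frac{X}{2}$
$T{\left(w,A \right)} = - \frac{5}{2} + w \left(- \frac{2}{-8 + \frac{A}{2}} - \frac{w}{13}\right)$ ($T{\left(w,A \right)} = - \frac{25}{10} + w \left(\frac{w}{-13} - \frac{2}{-8 + \frac{A}{2}}\right) = \left(-25\right) \frac{1}{10} + w \left(w \left(- \frac{1}{13}\right) - \frac{2}{-8 + \frac{A}{2}}\right) = - \frac{5}{2} + w \left(- \frac{w}{13} - \frac{2}{-8 + \frac{A}{2}}\right) = - \frac{5}{2} + w \left(- \frac{2}{-8 + \frac{A}{2}} - \frac{w}{13}\right)$)
$\frac{1}{\left(g{\left(1995,-1022 \right)} - 311061\right) + T{\left(2937,2005 \right)}} = \frac{1}{\left(2087 - 311061\right) + \frac{\left(-104\right) 2937 + \left(-65 - 2 \cdot 2937^{2}\right) \left(-16 + 2005\right)}{26 \left(-16 + 2005\right)}} = \frac{1}{\left(2087 - 311061\right) + \frac{-305448 + \left(-65 - 17251938\right) 1989}{26 \cdot 1989}} = \frac{1}{-308974 + \frac{1}{26} \cdot \frac{1}{1989} \left(-305448 + \left(-65 - 17251938\right) 1989\right)} = \frac{1}{-308974 + \frac{1}{26} \cdot \frac{1}{1989} \left(-305448 - 34314233967\right)} = \frac{1}{-308974 + \frac{1}{26} \cdot \frac{1}{1989} \left(-34314539415\right)} = \frac{1}{-308974 - \frac{879859985}{1326}} = \frac{1}{- \frac{1289559509}{1326}} = - \frac{1326}{1289559509}$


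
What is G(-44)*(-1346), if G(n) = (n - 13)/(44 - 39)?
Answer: 76722/5 ≈ 15344.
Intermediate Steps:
G(n) = -13/5 + n/5 (G(n) = (-13 + n)/5 = (-13 + n)*(1/5) = -13/5 + n/5)
G(-44)*(-1346) = (-13/5 + (1/5)*(-44))*(-1346) = (-13/5 - 44/5)*(-1346) = -57/5*(-1346) = 76722/5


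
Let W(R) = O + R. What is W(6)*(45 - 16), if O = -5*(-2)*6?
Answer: 1914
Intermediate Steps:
O = 60 (O = 10*6 = 60)
W(R) = 60 + R
W(6)*(45 - 16) = (60 + 6)*(45 - 16) = 66*29 = 1914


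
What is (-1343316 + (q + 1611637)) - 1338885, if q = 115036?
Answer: -955528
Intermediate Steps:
(-1343316 + (q + 1611637)) - 1338885 = (-1343316 + (115036 + 1611637)) - 1338885 = (-1343316 + 1726673) - 1338885 = 383357 - 1338885 = -955528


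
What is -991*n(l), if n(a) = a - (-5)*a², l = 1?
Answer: -5946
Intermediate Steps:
n(a) = a + 5*a²
-991*n(l) = -991*(1 + 5*1) = -991*(1 + 5) = -991*6 = -5946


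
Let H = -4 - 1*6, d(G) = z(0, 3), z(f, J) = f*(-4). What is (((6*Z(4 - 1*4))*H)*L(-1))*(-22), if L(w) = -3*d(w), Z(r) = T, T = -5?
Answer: 0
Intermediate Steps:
Z(r) = -5
z(f, J) = -4*f
d(G) = 0 (d(G) = -4*0 = 0)
H = -10 (H = -4 - 6 = -10)
L(w) = 0 (L(w) = -3*0 = 0)
(((6*Z(4 - 1*4))*H)*L(-1))*(-22) = (((6*(-5))*(-10))*0)*(-22) = (-30*(-10)*0)*(-22) = (300*0)*(-22) = 0*(-22) = 0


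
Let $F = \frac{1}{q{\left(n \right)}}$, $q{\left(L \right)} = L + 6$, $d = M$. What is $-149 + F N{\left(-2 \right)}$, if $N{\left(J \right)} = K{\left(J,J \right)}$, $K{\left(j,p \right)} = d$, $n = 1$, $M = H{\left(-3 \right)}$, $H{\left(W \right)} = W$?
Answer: $- \frac{1046}{7} \approx -149.43$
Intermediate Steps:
$M = -3$
$d = -3$
$q{\left(L \right)} = 6 + L$
$F = \frac{1}{7}$ ($F = \frac{1}{6 + 1} = \frac{1}{7} \approx 0.14286$)
$K{\left(j,p \right)} = -3$
$N{\left(J \right)} = -3$
$-149 + F N{\left(-2 \right)} = -149 + \frac{1}{7} \left(-3\right) = -149 - \frac{3}{7} = - \frac{1046}{7}$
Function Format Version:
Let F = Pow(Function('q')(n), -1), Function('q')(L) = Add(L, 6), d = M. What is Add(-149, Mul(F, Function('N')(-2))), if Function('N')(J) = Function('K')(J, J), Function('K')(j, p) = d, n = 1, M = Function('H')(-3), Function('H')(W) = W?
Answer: Rational(-1046, 7) ≈ -149.43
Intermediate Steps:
M = -3
d = -3
Function('q')(L) = Add(6, L)
F = Rational(1, 7) (F = Pow(Add(6, 1), -1) = Pow(7, -1) = Rational(1, 7) ≈ 0.14286)
Function('K')(j, p) = -3
Function('N')(J) = -3
Add(-149, Mul(F, Function('N')(-2))) = Add(-149, Mul(Rational(1, 7), -3)) = Add(-149, Rational(-3, 7)) = Rational(-1046, 7)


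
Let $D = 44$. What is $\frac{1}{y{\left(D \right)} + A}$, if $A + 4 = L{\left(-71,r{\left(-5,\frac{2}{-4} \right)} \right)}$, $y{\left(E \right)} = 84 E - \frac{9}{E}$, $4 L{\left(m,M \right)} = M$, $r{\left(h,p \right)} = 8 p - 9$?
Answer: $\frac{11}{40574} \approx 0.00027111$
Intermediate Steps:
$r{\left(h,p \right)} = -9 + 8 p$
$L{\left(m,M \right)} = \frac{M}{4}$
$y{\left(E \right)} = - \frac{9}{E} + 84 E$
$A = - \frac{29}{4}$ ($A = -4 + \frac{-9 + 8 \frac{2}{-4}}{4} = -4 + \frac{-9 + 8 \cdot 2 \left(- \frac{1}{4}\right)}{4} = -4 + \frac{-9 + 8 \left(- \frac{1}{2}\right)}{4} = -4 + \frac{-9 - 4}{4} = -4 + \frac{1}{4} \left(-13\right) = -4 - \frac{13}{4} = - \frac{29}{4} \approx -7.25$)
$\frac{1}{y{\left(D \right)} + A} = \frac{1}{\left(- \frac{9}{44} + 84 \cdot 44\right) - \frac{29}{4}} = \frac{1}{\left(\left(-9\right) \frac{1}{44} + 3696\right) - \frac{29}{4}} = \frac{1}{\left(- \frac{9}{44} + 3696\right) - \frac{29}{4}} = \frac{1}{\frac{162615}{44} - \frac{29}{4}} = \frac{1}{\frac{40574}{11}} = \frac{11}{40574}$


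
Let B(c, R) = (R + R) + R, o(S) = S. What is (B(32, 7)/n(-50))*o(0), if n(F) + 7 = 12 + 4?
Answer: 0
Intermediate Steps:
n(F) = 9 (n(F) = -7 + (12 + 4) = -7 + 16 = 9)
B(c, R) = 3*R (B(c, R) = 2*R + R = 3*R)
(B(32, 7)/n(-50))*o(0) = ((3*7)/9)*0 = (21*(1/9))*0 = (7/3)*0 = 0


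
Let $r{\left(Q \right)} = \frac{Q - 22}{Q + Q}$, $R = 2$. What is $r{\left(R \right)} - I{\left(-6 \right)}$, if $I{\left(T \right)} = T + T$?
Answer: $7$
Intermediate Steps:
$I{\left(T \right)} = 2 T$
$r{\left(Q \right)} = \frac{-22 + Q}{2 Q}$
$r{\left(R \right)} - I{\left(-6 \right)} = \frac{-22 + 2}{2 \cdot 2} - 2 \left(-6\right) = \frac{1}{2} \cdot \frac{1}{2} \left(-20\right) - -12 = -5 + 12 = 7$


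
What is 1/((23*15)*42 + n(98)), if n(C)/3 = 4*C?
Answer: 1/15666 ≈ 6.3833e-5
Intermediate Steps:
n(C) = 12*C (n(C) = 3*(4*C) = 12*C)
1/((23*15)*42 + n(98)) = 1/((23*15)*42 + 12*98) = 1/(345*42 + 1176) = 1/(14490 + 1176) = 1/15666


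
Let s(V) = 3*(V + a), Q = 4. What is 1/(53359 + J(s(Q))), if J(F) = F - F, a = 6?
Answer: 1/53359 ≈ 1.8741e-5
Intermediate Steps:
s(V) = 18 + 3*V (s(V) = 3*(V + 6) = 3*(6 + V) = 18 + 3*V)
J(F) = 0
1/(53359 + J(s(Q))) = 1/(53359 + 0) = 1/53359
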